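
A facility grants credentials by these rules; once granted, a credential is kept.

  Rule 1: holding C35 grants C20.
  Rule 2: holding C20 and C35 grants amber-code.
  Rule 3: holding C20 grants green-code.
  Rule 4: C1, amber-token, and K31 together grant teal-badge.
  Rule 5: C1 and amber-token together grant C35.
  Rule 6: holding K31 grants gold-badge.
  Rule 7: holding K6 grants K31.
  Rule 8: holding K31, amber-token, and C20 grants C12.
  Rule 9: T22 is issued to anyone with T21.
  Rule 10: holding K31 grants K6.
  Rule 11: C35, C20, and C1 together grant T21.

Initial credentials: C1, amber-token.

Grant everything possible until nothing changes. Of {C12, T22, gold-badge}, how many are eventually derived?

Holding C1 and amber-token grants C35 (Rule 5).
Holding C35 grants C20 (Rule 1).
Holding C35, C20, and C1 grants T21 (Rule 11).
Holding T21 grants T22 (Rule 9).
C12 would need K31, amber-token, and C20 (Rule 8), but K31 is never granted.
T22: reached.
gold-badge would need K31 (Rule 6), but K31 is never granted.
Reached: T22 — 1 of the 3.

1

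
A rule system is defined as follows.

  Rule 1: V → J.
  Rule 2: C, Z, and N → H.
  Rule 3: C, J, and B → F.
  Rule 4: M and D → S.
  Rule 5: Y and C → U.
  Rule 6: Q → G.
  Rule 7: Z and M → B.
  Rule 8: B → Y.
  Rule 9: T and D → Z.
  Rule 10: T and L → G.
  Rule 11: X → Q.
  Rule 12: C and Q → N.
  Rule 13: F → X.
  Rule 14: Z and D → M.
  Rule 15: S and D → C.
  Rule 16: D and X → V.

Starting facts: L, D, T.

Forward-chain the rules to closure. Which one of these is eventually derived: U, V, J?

From T and D, Rule 9 gives Z.
From Z and D, Rule 14 gives M.
From M and D, Rule 4 gives S.
Z and M hold, so B follows (Rule 7).
B holds, so Y follows (Rule 8).
S and D hold, so C follows (Rule 15).
From Y and C, Rule 5 gives U.
J would need V (Rule 1), but V is never established. V would need D and X (Rule 16), but X is never established.

U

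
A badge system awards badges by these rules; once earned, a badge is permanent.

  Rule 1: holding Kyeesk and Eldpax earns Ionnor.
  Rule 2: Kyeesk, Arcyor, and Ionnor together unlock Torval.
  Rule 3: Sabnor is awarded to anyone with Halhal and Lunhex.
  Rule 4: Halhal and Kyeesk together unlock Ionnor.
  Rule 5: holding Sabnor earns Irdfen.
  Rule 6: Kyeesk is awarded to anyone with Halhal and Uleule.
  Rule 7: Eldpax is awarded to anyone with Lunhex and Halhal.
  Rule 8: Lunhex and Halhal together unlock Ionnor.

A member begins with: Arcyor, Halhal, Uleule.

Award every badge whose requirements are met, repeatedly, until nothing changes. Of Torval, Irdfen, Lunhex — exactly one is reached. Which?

Torval

With Halhal and Uleule, Kyeesk is earned (Rule 6).
With Halhal and Kyeesk, Ionnor is earned (Rule 4).
With Kyeesk, Arcyor, and Ionnor, Torval is earned (Rule 2).
No rule produces Lunhex, and it is not given. Irdfen would need Sabnor (Rule 5), but Sabnor is never earned.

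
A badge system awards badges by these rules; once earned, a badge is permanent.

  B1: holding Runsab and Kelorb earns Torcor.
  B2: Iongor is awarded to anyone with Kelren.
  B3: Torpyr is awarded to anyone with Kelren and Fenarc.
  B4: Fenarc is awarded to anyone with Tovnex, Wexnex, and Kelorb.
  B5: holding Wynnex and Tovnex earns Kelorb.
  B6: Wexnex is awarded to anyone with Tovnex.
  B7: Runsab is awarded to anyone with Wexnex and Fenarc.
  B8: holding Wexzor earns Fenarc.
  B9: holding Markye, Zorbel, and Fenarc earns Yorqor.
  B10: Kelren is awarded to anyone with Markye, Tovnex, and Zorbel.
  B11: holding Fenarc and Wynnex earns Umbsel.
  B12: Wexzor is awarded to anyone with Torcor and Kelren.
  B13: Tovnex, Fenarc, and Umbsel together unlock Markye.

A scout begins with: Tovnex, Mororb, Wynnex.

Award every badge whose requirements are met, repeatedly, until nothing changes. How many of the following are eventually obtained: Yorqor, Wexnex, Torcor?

2

With Wynnex and Tovnex, Kelorb is earned (B5).
With Tovnex, Wexnex is earned (B6).
With Tovnex, Wexnex, and Kelorb, Fenarc is earned (B4).
With Wexnex and Fenarc, Runsab is earned (B7).
With Runsab and Kelorb, Torcor is earned (B1).
Yorqor would need Markye, Zorbel, and Fenarc (B9), but Zorbel is never earned.
Wexnex: reached.
Torcor: reached.
Reached: Wexnex and Torcor — 2 of the 3.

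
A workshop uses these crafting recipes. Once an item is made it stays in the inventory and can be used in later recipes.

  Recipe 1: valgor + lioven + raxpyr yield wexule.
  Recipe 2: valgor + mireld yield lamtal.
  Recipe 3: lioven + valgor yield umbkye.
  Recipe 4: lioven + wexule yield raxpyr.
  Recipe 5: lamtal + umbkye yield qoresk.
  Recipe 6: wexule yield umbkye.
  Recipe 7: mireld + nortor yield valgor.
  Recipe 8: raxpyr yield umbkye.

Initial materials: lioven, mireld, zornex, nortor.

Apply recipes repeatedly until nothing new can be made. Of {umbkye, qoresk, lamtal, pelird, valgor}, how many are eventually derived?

4

Using Recipe 7, mireld and nortor make valgor.
lioven + valgor → umbkye (Recipe 3).
Using Recipe 2, valgor and mireld make lamtal.
Using Recipe 5, lamtal and umbkye make qoresk.
umbkye: reached.
qoresk: reached.
lamtal: reached.
No rule produces pelird, and it is not given.
valgor: reached.
Reached: umbkye, qoresk, lamtal, and valgor — 4 of the 5.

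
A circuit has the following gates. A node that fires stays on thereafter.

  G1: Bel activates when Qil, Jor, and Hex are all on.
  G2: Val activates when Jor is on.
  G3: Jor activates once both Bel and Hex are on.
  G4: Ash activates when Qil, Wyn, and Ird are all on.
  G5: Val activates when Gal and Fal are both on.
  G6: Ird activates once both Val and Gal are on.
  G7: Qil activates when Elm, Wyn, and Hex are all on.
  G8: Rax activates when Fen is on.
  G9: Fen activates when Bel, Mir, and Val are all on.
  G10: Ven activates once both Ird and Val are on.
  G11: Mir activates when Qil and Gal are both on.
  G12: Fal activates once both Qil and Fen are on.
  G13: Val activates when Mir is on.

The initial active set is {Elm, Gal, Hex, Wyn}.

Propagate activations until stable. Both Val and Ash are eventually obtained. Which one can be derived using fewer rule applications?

Val

Val: G7: Elm, Wyn, and Hex on → Qil on. Qil and Gal are on, so Mir activates (G11). G13: Mir on → Val on. [3 rule applications]
Ash: Elm, Wyn, and Hex are on, so Qil activates (G7). Qil and Gal are on, so Mir activates (G11). Mir is on, so Val activates (G13). Val and Gal are on, so Ird activates (G6). Qil, Wyn, and Ird are on, so Ash activates (G4). [5 rule applications]
Val needs fewer.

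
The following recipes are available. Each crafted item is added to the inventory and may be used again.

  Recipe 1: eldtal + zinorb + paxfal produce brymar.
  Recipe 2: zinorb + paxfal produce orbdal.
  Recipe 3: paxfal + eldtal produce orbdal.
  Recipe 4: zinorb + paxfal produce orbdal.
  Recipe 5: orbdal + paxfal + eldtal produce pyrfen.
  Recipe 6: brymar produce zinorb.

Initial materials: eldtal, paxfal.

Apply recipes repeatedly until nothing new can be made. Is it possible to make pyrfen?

Yes

paxfal + eldtal → orbdal (Recipe 3).
Using Recipe 5, orbdal, paxfal, and eldtal make pyrfen.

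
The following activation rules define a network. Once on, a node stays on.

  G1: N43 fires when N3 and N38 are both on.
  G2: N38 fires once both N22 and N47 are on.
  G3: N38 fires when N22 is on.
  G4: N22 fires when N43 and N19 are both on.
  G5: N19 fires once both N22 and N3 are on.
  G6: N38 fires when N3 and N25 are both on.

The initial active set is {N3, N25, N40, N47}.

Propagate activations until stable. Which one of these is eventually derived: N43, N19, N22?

N3 and N25 are on, so N38 fires (G6).
G1: N3 and N38 on → N43 on.
N19 would need N22 and N3 (G5), but N22 never turns on. N22 would need N43 and N19 (G4), but N19 never turns on.

N43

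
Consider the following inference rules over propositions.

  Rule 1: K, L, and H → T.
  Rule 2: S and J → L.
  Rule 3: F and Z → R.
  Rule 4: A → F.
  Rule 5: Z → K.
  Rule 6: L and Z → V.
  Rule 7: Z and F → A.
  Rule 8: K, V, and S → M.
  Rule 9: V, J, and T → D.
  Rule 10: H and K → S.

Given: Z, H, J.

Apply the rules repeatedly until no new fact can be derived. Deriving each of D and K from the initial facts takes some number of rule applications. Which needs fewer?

K: From Z, Rule 5 gives K. [1 rule application]
D: From Z, Rule 5 gives K. H and K hold, so S follows (Rule 10). From S and J, Rule 2 gives L. K, L, and H hold, so T follows (Rule 1). From L and Z, Rule 6 gives V. From V, J, and T, Rule 9 gives D. [6 rule applications]
K needs fewer.

K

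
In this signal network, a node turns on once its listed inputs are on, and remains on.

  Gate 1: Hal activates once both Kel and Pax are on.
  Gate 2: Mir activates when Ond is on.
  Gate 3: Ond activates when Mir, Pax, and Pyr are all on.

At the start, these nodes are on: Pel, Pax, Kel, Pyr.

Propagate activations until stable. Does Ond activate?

No

Ond would need Mir, Pax, and Pyr (Gate 3), but Mir never turns on.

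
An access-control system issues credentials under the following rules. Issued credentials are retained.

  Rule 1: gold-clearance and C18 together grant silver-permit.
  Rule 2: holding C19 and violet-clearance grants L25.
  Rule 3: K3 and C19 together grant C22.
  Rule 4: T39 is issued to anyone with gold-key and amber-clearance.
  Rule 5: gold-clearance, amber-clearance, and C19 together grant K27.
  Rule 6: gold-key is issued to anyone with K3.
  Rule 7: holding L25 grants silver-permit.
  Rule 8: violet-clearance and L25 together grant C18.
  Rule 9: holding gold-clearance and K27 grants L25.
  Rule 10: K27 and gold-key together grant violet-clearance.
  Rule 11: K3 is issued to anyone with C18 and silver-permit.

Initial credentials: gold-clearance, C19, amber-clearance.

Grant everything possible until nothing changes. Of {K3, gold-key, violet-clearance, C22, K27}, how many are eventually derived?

1

Holding gold-clearance, amber-clearance, and C19 grants K27 (Rule 5).
K3 would need C18 and silver-permit (Rule 11), but C18 is never granted.
gold-key would need K3 (Rule 6), but K3 is never granted.
violet-clearance would need K27 and gold-key (Rule 10), but gold-key is never granted.
C22 would need K3 and C19 (Rule 3), but K3 is never granted.
K27: reached.
Reached: K27 — 1 of the 5.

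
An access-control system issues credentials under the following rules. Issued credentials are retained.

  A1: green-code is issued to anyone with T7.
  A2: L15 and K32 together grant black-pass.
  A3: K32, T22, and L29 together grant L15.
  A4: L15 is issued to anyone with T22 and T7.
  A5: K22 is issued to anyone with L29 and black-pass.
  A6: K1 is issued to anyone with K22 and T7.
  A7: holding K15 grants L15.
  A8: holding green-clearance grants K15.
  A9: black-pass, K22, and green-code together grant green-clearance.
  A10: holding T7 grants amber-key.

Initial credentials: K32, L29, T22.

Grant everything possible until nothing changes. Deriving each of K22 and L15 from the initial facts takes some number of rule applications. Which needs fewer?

L15: Holding K32, T22, and L29 grants L15 (A3). [1 rule application]
K22: Holding K32, T22, and L29 grants L15 (A3). Holding L15 and K32 grants black-pass (A2). Holding L29 and black-pass grants K22 (A5). [3 rule applications]
L15 needs fewer.

L15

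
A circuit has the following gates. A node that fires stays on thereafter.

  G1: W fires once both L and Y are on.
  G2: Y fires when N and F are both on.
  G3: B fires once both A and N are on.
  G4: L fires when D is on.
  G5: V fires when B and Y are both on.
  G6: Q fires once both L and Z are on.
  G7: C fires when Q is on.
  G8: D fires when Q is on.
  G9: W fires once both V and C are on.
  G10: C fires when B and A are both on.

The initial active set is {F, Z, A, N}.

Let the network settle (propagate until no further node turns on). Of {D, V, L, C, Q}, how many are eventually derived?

N and F are on, so Y fires (G2).
A and N are on, so B fires (G3).
B and A are on, so C fires (G10).
B and Y are on, so V fires (G5).
D would need Q (G8), but Q never turns on.
V: reached.
L would need D (G4), but D never turns on.
C: reached.
Q would need L and Z (G6), but L never turns on.
Reached: V and C — 2 of the 5.

2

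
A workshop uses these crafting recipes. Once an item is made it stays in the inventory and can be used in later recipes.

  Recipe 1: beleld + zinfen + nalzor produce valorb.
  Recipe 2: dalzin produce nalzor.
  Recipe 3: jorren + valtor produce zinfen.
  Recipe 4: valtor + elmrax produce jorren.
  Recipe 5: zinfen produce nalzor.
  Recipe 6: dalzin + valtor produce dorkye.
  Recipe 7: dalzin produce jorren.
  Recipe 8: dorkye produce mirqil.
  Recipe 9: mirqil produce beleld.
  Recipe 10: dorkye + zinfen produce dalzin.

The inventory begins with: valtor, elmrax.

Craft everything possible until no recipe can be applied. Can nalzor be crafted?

Yes

Using Recipe 4, valtor and elmrax make jorren.
jorren + valtor → zinfen (Recipe 3).
zinfen → nalzor (Recipe 5).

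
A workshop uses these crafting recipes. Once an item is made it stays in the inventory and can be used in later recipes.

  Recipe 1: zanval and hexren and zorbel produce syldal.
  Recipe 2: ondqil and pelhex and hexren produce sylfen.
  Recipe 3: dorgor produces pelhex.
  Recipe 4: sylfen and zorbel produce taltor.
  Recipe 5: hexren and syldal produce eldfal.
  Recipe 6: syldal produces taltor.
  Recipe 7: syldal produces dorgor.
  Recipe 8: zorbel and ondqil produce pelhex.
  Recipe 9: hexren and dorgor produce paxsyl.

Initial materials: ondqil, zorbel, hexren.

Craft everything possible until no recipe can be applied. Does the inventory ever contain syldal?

syldal would need zanval, hexren, and zorbel (Recipe 1), but zanval is never obtained.

No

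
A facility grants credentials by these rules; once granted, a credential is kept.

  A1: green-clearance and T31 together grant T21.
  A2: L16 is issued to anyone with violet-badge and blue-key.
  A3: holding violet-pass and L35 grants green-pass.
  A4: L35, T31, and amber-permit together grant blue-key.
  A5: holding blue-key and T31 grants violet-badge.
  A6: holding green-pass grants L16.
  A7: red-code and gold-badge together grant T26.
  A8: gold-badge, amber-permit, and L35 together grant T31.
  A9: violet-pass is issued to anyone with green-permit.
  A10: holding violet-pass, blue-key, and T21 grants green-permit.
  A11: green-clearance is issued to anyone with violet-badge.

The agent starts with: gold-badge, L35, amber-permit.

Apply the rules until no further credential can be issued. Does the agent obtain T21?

Yes

Holding gold-badge, amber-permit, and L35 grants T31 (A8).
Holding L35, T31, and amber-permit grants blue-key (A4).
Holding blue-key and T31 grants violet-badge (A5).
Holding violet-badge grants green-clearance (A11).
Holding green-clearance and T31 grants T21 (A1).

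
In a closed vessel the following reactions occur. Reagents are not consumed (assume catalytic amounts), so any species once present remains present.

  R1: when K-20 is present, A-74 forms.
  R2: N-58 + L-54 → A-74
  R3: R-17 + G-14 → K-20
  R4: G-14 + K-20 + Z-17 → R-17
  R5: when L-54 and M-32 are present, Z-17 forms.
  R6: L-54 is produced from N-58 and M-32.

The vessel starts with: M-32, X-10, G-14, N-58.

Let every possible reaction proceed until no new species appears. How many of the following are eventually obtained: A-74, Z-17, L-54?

N-58 and M-32 present → L-54 forms (R6).
L-54 and M-32 present → Z-17 forms (R5).
N-58 and L-54 present → A-74 forms (R2).
A-74: reached.
Z-17: reached.
L-54: reached.
All 3 are reached.

3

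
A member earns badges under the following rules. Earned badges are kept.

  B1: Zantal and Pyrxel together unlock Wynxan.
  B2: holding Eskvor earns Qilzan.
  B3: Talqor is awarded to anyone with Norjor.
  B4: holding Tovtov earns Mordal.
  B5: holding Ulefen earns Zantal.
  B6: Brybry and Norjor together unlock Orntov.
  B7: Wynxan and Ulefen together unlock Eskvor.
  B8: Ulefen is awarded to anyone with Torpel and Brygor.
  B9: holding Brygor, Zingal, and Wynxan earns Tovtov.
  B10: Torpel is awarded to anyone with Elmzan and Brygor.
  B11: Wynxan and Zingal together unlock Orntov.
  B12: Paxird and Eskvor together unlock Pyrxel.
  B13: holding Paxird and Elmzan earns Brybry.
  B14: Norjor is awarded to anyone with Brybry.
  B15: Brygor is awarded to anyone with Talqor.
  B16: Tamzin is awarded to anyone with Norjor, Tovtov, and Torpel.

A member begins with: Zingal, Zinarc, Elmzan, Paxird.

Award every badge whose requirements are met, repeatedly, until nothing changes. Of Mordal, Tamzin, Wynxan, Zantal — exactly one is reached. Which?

With Paxird and Elmzan, Brybry is earned (B13).
With Brybry, Norjor is earned (B14).
With Norjor, Talqor is earned (B3).
With Talqor, Brygor is earned (B15).
With Elmzan and Brygor, Torpel is earned (B10).
With Torpel and Brygor, Ulefen is earned (B8).
With Ulefen, Zantal is earned (B5).
Tamzin would need Norjor, Tovtov, and Torpel (B16), but Tovtov is never earned. Mordal would need Tovtov (B4), but Tovtov is never earned. Wynxan would need Zantal and Pyrxel (B1), but Pyrxel is never earned.

Zantal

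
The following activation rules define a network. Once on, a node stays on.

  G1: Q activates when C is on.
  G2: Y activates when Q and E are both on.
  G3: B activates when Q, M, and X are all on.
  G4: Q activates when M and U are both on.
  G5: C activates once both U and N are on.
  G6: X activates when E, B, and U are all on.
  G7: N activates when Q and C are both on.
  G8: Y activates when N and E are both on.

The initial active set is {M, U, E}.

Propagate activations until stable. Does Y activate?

G4: M and U on → Q on.
Q and E are on, so Y activates (G2).

Yes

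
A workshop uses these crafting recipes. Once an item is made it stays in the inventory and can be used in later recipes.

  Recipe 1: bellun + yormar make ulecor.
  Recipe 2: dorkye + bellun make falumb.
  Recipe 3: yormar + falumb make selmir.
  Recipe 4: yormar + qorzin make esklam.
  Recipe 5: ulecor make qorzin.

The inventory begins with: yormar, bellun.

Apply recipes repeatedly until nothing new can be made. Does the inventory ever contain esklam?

bellun + yormar → ulecor (Recipe 1).
Using Recipe 5, ulecor makes qorzin.
Using Recipe 4, yormar and qorzin make esklam.

Yes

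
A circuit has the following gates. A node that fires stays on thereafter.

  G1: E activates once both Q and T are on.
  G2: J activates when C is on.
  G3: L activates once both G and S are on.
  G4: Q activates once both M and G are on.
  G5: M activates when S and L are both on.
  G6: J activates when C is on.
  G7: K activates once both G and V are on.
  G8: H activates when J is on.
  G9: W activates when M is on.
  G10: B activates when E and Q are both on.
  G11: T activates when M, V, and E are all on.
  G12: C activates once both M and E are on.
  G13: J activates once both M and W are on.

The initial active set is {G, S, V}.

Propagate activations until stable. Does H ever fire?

Yes

G3: G and S on → L on.
G5: S and L on → M on.
G9: M on → W on.
M and W are on, so J activates (G13).
G8: J on → H on.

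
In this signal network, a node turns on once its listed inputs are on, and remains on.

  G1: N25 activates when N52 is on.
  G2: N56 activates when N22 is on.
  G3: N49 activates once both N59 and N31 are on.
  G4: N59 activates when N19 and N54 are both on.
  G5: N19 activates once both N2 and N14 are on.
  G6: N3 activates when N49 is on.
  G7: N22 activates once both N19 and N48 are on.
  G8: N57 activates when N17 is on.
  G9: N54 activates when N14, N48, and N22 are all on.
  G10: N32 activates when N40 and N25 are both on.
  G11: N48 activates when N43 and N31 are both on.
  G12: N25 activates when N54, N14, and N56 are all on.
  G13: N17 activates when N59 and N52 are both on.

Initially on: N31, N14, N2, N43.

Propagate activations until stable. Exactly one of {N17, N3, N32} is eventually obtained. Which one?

G5: N2 and N14 on → N19 on.
N43 and N31 are on, so N48 activates (G11).
G7: N19 and N48 on → N22 on.
N14, N48, and N22 are on, so N54 activates (G9).
N19 and N54 are on, so N59 activates (G4).
G3: N59 and N31 on → N49 on.
N49 is on, so N3 activates (G6).
N17 would need N59 and N52 (G13), but N52 never turns on. N32 would need N40 and N25 (G10), but N40 never turns on.

N3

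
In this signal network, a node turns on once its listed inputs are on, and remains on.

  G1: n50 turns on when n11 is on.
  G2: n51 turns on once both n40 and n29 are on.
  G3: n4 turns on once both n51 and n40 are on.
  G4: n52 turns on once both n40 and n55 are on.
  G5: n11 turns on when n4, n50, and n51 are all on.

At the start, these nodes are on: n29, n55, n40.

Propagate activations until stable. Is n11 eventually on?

No

n11 would need n4, n50, and n51 (G5), but n50 never turns on.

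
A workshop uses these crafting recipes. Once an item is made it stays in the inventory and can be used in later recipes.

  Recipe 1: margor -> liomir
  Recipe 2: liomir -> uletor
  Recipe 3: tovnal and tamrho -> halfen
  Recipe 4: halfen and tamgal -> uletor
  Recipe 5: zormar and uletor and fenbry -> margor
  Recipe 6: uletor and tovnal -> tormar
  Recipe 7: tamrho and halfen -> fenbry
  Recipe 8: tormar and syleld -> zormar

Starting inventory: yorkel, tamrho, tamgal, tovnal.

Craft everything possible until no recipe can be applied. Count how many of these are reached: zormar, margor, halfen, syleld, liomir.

1

tovnal and tamrho -> halfen (Recipe 3).
zormar would need tormar and syleld (Recipe 8), but syleld is never obtained.
margor would need zormar, uletor, and fenbry (Recipe 5), but zormar is never obtained.
halfen: reached.
No rule produces syleld, and it is not given.
liomir would need margor (Recipe 1), but margor is never obtained.
Reached: halfen — 1 of the 5.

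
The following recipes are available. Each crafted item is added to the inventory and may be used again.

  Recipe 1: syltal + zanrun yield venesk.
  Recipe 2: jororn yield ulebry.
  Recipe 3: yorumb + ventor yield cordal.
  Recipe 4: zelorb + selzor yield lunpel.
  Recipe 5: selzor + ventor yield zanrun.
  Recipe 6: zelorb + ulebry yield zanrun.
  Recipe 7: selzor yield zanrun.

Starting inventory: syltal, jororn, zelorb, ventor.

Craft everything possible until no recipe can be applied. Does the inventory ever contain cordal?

cordal would need yorumb and ventor (Recipe 3), but yorumb is never obtained.

No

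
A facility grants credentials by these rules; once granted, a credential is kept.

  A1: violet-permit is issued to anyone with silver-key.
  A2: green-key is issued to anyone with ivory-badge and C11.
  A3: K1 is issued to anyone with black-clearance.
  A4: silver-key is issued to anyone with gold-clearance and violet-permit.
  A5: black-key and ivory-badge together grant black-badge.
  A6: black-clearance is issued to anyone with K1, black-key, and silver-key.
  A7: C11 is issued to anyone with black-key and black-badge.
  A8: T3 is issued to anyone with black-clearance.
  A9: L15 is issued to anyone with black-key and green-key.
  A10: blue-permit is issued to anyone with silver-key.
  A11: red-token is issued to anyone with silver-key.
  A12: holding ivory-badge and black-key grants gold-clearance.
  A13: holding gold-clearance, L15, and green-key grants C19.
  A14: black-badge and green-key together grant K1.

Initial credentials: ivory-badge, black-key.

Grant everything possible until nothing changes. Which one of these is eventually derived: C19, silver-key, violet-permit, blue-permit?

C19

Holding ivory-badge and black-key grants gold-clearance (A12).
Holding black-key and ivory-badge grants black-badge (A5).
Holding black-key and black-badge grants C11 (A7).
Holding ivory-badge and C11 grants green-key (A2).
Holding black-key and green-key grants L15 (A9).
Holding gold-clearance, L15, and green-key grants C19 (A13).
silver-key would need gold-clearance and violet-permit (A4), but violet-permit is never granted. violet-permit would need silver-key (A1), but silver-key is never granted. blue-permit would need silver-key (A10), but silver-key is never granted.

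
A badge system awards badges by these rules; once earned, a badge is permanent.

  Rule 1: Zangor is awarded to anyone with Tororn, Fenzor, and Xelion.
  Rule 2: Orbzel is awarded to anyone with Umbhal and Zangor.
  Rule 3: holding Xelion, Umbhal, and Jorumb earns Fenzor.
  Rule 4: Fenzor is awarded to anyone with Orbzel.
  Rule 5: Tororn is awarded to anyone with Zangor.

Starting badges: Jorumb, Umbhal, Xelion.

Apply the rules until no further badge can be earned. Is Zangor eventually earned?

No

Zangor would need Tororn, Fenzor, and Xelion (Rule 1), but Tororn is never earned.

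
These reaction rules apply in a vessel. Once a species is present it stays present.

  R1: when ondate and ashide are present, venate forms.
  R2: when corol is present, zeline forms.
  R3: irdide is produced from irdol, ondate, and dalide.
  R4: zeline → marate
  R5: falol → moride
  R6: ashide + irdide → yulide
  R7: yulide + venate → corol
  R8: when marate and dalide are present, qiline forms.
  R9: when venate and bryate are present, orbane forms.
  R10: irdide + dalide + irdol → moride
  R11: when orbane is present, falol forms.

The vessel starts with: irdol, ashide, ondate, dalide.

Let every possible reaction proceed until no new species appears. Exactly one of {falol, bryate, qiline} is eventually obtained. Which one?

irdol, ondate, and dalide present → irdide forms (R3).
ondate and ashide present → venate forms (R1).
ashide and irdide present → yulide forms (R6).
yulide and venate present → corol forms (R7).
corol present → zeline forms (R2).
zeline present → marate forms (R4).
marate and dalide present → qiline forms (R8).
No rule produces bryate, and it is not given. falol would need orbane (R11), but orbane never forms.

qiline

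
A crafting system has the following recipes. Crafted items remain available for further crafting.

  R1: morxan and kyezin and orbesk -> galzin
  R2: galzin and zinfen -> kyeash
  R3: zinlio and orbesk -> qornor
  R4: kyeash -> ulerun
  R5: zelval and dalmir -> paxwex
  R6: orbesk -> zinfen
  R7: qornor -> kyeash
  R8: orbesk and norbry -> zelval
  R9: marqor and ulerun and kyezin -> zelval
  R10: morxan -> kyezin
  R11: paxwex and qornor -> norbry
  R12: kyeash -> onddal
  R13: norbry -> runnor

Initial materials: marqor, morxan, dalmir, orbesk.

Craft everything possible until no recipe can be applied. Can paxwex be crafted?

Yes

Using R10, morxan makes kyezin.
orbesk -> zinfen (R6).
morxan and kyezin and orbesk -> galzin (R1).
Using R2, galzin and zinfen make kyeash.
kyeash -> ulerun (R4).
marqor and ulerun and kyezin -> zelval (R9).
zelval and dalmir -> paxwex (R5).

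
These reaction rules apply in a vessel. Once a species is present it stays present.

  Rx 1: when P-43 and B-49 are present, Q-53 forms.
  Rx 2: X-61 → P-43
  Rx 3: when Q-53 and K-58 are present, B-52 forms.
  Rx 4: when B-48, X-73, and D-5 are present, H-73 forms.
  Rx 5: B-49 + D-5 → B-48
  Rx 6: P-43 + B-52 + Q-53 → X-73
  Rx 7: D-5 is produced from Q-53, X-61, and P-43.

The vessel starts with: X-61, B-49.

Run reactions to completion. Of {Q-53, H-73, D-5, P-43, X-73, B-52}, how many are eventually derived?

3

X-61 present → P-43 forms (Rx 2).
P-43 and B-49 present → Q-53 forms (Rx 1).
Q-53, X-61, and P-43 present → D-5 forms (Rx 7).
Q-53: reached.
H-73 would need B-48, X-73, and D-5 (Rx 4), but X-73 never forms.
D-5: reached.
P-43: reached.
X-73 would need P-43, B-52, and Q-53 (Rx 6), but B-52 never forms.
B-52 would need Q-53 and K-58 (Rx 3), but K-58 never forms.
Reached: Q-53, D-5, and P-43 — 3 of the 6.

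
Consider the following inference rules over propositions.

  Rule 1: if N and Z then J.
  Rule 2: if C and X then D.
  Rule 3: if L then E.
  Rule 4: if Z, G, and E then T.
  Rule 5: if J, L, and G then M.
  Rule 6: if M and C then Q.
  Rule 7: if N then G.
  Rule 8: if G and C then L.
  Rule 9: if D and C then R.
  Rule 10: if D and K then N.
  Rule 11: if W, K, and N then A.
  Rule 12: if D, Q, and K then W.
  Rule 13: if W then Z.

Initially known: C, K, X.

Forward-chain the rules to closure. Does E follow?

C and X hold, so D follows (Rule 2).
From D and K, Rule 10 gives N.
N holds, so G follows (Rule 7).
G and C hold, so L follows (Rule 8).
L holds, so E follows (Rule 3).

Yes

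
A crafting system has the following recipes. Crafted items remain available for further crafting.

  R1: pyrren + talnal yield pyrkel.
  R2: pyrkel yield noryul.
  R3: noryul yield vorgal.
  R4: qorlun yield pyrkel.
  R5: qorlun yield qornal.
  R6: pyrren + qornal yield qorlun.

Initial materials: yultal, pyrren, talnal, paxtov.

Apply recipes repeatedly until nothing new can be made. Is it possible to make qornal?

qornal would need qorlun (R5), but qorlun is never obtained.

No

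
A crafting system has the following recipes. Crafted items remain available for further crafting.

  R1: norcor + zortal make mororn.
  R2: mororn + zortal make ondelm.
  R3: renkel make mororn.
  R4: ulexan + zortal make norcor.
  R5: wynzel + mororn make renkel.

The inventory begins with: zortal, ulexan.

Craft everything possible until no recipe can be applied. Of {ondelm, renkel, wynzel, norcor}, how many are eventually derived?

2

Using R4, ulexan and zortal make norcor.
norcor + zortal → mororn (R1).
mororn + zortal → ondelm (R2).
ondelm: reached.
renkel would need wynzel and mororn (R5), but wynzel is never obtained.
No rule produces wynzel, and it is not given.
norcor: reached.
Reached: ondelm and norcor — 2 of the 4.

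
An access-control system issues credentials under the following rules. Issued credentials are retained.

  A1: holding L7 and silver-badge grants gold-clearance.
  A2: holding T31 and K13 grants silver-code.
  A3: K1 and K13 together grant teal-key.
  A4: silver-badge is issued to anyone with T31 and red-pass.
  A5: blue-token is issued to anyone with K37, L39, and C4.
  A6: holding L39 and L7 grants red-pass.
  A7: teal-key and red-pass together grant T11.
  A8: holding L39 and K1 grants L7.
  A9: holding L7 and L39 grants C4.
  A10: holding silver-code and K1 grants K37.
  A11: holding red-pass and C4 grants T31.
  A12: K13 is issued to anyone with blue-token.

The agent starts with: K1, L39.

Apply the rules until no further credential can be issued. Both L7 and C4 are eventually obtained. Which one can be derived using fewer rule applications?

L7: Holding L39 and K1 grants L7 (A8). [1 rule application]
C4: Holding L39 and K1 grants L7 (A8). Holding L7 and L39 grants C4 (A9). [2 rule applications]
L7 needs fewer.

L7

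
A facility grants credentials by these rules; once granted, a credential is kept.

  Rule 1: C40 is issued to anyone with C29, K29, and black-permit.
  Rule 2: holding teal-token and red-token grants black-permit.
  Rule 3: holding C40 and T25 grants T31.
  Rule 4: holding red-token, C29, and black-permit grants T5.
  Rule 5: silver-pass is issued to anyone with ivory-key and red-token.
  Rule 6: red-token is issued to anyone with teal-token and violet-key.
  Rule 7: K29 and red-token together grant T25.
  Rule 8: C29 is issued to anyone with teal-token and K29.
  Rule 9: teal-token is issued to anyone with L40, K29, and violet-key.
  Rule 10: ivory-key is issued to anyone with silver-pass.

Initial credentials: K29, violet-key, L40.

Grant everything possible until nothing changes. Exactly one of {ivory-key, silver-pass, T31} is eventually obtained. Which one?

Holding L40, K29, and violet-key grants teal-token (Rule 9).
Holding teal-token and violet-key grants red-token (Rule 6).
Holding teal-token and K29 grants C29 (Rule 8).
Holding K29 and red-token grants T25 (Rule 7).
Holding teal-token and red-token grants black-permit (Rule 2).
Holding C29, K29, and black-permit grants C40 (Rule 1).
Holding C40 and T25 grants T31 (Rule 3).
silver-pass would need ivory-key and red-token (Rule 5), but ivory-key is never granted. ivory-key would need silver-pass (Rule 10), but silver-pass is never granted.

T31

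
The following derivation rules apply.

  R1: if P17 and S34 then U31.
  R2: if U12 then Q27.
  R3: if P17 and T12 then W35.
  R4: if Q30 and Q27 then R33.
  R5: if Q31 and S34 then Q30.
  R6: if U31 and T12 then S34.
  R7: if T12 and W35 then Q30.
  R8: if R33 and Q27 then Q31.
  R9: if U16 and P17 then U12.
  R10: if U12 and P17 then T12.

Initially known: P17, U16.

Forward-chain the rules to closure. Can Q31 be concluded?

Yes

From U16 and P17, R9 gives U12.
From U12 and P17, R10 gives T12.
U12 holds, so Q27 follows (R2).
P17 and T12 hold, so W35 follows (R3).
T12 and W35 hold, so Q30 follows (R7).
Q30 and Q27 hold, so R33 follows (R4).
From R33 and Q27, R8 gives Q31.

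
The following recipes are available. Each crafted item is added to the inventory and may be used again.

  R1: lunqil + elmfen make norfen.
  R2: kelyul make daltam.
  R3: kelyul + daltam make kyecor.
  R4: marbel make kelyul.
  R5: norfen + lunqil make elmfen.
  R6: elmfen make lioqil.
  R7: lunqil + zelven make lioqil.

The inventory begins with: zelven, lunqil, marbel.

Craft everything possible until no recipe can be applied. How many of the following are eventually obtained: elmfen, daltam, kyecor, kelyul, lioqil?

4

Using R7, lunqil and zelven make lioqil.
marbel → kelyul (R4).
Using R2, kelyul makes daltam.
kelyul + daltam → kyecor (R3).
elmfen would need norfen and lunqil (R5), but norfen is never obtained.
daltam: reached.
kyecor: reached.
kelyul: reached.
lioqil: reached.
Reached: daltam, kyecor, kelyul, and lioqil — 4 of the 5.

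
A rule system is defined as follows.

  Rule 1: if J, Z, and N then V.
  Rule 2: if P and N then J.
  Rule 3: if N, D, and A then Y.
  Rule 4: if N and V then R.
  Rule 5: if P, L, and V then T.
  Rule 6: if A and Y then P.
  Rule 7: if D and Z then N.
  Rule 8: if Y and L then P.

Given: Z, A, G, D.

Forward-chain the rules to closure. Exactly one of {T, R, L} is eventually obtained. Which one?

From D and Z, Rule 7 gives N.
From N, D, and A, Rule 3 gives Y.
From A and Y, Rule 6 gives P.
P and N hold, so J follows (Rule 2).
J, Z, and N hold, so V follows (Rule 1).
N and V hold, so R follows (Rule 4).
T would need P, L, and V (Rule 5), but L is never established. No rule produces L, and it is not given.

R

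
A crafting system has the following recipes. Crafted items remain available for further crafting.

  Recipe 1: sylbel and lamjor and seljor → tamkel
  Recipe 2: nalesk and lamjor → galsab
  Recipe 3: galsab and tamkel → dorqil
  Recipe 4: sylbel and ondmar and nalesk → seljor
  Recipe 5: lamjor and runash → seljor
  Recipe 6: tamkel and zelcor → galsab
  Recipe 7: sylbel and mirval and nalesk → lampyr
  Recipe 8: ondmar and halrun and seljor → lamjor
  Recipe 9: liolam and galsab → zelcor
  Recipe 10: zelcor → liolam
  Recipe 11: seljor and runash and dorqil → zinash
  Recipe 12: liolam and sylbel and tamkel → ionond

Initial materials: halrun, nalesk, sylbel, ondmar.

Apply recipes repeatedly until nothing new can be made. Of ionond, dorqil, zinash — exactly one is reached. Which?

dorqil

Using Recipe 4, sylbel, ondmar, and nalesk make seljor.
ondmar and halrun and seljor → lamjor (Recipe 8).
Using Recipe 1, sylbel, lamjor, and seljor make tamkel.
Using Recipe 2, nalesk and lamjor make galsab.
Using Recipe 3, galsab and tamkel make dorqil.
zinash would need seljor, runash, and dorqil (Recipe 11), but runash is never obtained. ionond would need liolam, sylbel, and tamkel (Recipe 12), but liolam is never obtained.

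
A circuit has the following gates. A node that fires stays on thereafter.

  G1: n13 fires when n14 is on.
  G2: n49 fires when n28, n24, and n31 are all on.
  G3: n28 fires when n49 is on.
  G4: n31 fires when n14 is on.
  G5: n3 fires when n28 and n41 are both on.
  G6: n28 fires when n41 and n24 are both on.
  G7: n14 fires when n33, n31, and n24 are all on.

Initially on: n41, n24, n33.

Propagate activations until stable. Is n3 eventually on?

G6: n41 and n24 on → n28 on.
G5: n28 and n41 on → n3 on.

Yes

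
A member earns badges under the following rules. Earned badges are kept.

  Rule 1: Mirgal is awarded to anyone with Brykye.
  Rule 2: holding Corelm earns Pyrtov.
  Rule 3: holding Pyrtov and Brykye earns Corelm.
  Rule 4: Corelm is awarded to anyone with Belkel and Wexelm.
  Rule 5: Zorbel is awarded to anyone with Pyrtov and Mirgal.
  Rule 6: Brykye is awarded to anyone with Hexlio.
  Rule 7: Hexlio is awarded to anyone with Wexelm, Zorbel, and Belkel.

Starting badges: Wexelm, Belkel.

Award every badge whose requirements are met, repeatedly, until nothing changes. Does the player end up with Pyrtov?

Yes

With Belkel and Wexelm, Corelm is earned (Rule 4).
With Corelm, Pyrtov is earned (Rule 2).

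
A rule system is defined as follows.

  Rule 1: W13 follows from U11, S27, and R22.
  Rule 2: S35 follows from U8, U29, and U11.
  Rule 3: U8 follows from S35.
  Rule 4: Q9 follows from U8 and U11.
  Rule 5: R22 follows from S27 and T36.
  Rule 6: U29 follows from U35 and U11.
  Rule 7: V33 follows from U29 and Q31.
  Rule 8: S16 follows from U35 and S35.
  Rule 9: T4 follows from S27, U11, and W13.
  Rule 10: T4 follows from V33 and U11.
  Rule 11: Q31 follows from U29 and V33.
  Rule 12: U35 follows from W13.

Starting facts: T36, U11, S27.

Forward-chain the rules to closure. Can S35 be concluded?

S35 would need U8, U29, and U11 (Rule 2), but U8 is never established.

No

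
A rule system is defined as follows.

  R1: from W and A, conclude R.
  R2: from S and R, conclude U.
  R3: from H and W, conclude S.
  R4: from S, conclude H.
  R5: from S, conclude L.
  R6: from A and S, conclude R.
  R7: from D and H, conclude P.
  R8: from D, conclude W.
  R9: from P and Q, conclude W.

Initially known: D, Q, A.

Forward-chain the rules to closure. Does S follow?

No

S would need H and W (R3), but H is never established.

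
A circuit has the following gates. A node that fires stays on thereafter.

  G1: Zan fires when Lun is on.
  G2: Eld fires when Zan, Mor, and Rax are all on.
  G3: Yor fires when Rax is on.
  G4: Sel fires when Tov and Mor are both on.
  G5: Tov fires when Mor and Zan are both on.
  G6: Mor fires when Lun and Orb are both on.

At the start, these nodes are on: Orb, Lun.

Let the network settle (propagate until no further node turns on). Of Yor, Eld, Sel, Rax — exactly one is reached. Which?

G1: Lun on → Zan on.
G6: Lun and Orb on → Mor on.
Mor and Zan are on, so Tov fires (G5).
G4: Tov and Mor on → Sel on.
Yor would need Rax (G3), but Rax never turns on. Eld would need Zan, Mor, and Rax (G2), but Rax never turns on. No rule produces Rax, and it is not given.

Sel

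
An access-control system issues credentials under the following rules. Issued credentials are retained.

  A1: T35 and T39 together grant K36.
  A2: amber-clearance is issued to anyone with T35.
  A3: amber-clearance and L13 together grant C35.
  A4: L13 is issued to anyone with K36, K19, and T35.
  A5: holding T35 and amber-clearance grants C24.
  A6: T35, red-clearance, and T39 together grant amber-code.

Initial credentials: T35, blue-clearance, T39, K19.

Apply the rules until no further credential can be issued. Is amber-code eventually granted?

amber-code would need T35, red-clearance, and T39 (A6), but red-clearance is never granted.

No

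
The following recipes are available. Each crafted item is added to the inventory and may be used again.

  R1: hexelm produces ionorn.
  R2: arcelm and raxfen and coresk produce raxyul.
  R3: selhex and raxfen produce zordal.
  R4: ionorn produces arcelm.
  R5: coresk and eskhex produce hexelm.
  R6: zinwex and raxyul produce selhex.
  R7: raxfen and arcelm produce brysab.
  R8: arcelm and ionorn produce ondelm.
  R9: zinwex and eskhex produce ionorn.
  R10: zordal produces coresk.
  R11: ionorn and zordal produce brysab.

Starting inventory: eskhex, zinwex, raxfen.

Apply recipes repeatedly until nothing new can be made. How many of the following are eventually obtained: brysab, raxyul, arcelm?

2

zinwex and eskhex → ionorn (R9).
ionorn → arcelm (R4).
Using R7, raxfen and arcelm make brysab.
brysab: reached.
raxyul would need arcelm, raxfen, and coresk (R2), but coresk is never obtained.
arcelm: reached.
Reached: brysab and arcelm — 2 of the 3.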